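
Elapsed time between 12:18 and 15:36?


3h 18m

End time in minutes: 15×60 + 36 = 936
Start time in minutes: 12×60 + 18 = 738
Difference = 936 - 738 = 198 minutes
= 3 hours 18 minutes


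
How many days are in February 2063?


Month: February (month 2)
February: 28 or 29 (leap year)
2063 leap year? No

28 days


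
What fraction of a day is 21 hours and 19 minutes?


0.8882 (88.82%)

Total minutes: 21×60 + 19 = 1279
Day = 24×60 = 1440 minutes
Fraction = 1279/1440 ≈ 0.8882
As a percentage: 1279/1440 × 100 ≈ 88.82%


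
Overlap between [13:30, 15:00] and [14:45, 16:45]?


Meeting A: 810-900 (in minutes from midnight)
Meeting B: 885-1005
Overlap start = max(810, 885) = 885
Overlap end = min(900, 1005) = 900
Overlap = max(0, 900 - 885) = 15 min

15 minutes


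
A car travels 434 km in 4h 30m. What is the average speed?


96.4 km/h

Distance: 434 km
Time: 4h 30m = 270 min = 270/60 = 9/2 hours
Speed = 434 ÷ (9/2) = 434 × 2 / 9 = 868/9 ≈ 96.4 km/h


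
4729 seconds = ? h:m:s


Hours: 4729 ÷ 3600 = 1 remainder 1129
Minutes: 1129 ÷ 60 = 18 remainder 49
Seconds: 49

1h 18m 49s


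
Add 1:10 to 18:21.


Start: 1101 minutes from midnight
Add: 70 minutes
Total: 1171 minutes
Hours: 1171 ÷ 60 = 19 remainder 31

19:31


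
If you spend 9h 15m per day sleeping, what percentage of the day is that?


Time: 555 minutes
Day: 1440 minutes
Percentage = (555/1440) × 100 ≈ 38.5%

38.5%


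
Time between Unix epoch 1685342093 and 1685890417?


548324 seconds (152.3 hours / 6.35 days)

Difference = 1685890417 - 1685342093 = 548324 seconds
In hours: 548324 / 3600 ≈ 152.3
In days: 548324 / 86400 ≈ 6.35


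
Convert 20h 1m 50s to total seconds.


72110 seconds

Hours: 20 × 3600 = 72000
Minutes: 1 × 60 = 60
Seconds: 50
Total = 72000 + 60 + 50 = 72110


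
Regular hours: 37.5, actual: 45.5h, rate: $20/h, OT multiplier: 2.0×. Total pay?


Regular: 37.5h × $20 = $750.00
Overtime: 45.5 - 37.5 = 8.0h
OT pay: 8.0h × $20 × 2.0 = $320.00
Total = $750.00 + $320.00 = $1070.00

$1070.00


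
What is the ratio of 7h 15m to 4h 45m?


Duration 1: 435 minutes
Duration 2: 285 minutes
Ratio = 435:285
GCD = 15
Simplified = 29:19
As a decimal: 29/19 ≈ 1.53

29:19 (1.53)


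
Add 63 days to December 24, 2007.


February 25, 2008

Start: December 24, 2007
Add 63 days
December 24 → January 1: 31 - 24 + 1 = 8 days (63 - 8 = 55 left)
January 1 → February 1: 31 - 1 + 1 = 31 days (55 - 31 = 24 left)
February 1 + 24 = February 25, 2008


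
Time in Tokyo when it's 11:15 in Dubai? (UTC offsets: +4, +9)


16:15

Time difference = UTC+9 - UTC+4 = +5 hours
New hour = (11 + 5) mod 24
= 16 mod 24 = 16
Minutes unchanged → 16:15


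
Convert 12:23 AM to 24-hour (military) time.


00:23

Input: 12:23 AM
12 AM → 00 (midnight)


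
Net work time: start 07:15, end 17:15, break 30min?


9h 30m (570 minutes)

Total time = (17×60+15) - (7×60+15)
= 1035 - 435 = 600 min
Minus break: 600 - 30 = 570 min
= 9h 30m


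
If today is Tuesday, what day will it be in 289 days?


Start: Tuesday (index 1)
(1 + 289) mod 7
= 290 mod 7
= 3
Index 3 → Thursday

Thursday


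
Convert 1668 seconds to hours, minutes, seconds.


0h 27m 48s

Hours: 1668 ÷ 3600 = 0 remainder 1668
Minutes: 1668 ÷ 60 = 27 remainder 48
Seconds: 48


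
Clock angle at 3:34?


Hour hand = 3×30 + 34×0.5 = 107.0°
Minute hand = 34×6 = 204°
Difference = |107.0 - 204| = 97.0°

97.0°


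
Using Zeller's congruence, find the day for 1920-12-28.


Tuesday

Zeller's congruence:
q=28, m=12, k=20, j=19
h = (28 + ⌊13×13/5⌋ + 20 + ⌊20/4⌋ + ⌊19/4⌋ - 2×19) mod 7
= (28 + 33 + 20 + 5 + 4 - 38) mod 7
= 52 mod 7 = 3
h=3 → Tuesday


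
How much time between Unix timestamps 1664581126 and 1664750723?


Difference = 1664750723 - 1664581126 = 169597 seconds
In hours: 169597 / 3600 ≈ 47.1
In days: 169597 / 86400 ≈ 1.96

169597 seconds (47.1 hours / 1.96 days)


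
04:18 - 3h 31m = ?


Start: 258 minutes from midnight
Subtract: 211 minutes
Remaining: 258 - 211 = 47
Hours: 0, Minutes: 47

00:47


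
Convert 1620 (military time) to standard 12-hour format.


Hour: 16
16 - 12 = 4 → PM

4:20 PM


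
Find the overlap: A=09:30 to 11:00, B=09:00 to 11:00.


90 minutes

Meeting A: 570-660 (in minutes from midnight)
Meeting B: 540-660
Overlap start = max(570, 540) = 570
Overlap end = min(660, 660) = 660
Overlap = max(0, 660 - 570) = 90 min


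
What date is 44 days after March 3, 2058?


April 16, 2058

Start: March 3, 2058
Add 44 days
March 3 → April 1: 31 - 3 + 1 = 29 days (44 - 29 = 15 left)
April 1 + 15 = April 16, 2058


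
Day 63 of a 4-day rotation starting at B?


Shifts: A, B, C, D
Start: B (index 1)
Day 63: (1 + 63 - 1) mod 4
= 63 mod 4
= 3
Index 3 → shift D

Shift D


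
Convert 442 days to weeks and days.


Weeks: 442 ÷ 7 = 63 remainder 1

63 weeks 1 days


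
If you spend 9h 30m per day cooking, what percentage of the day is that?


39.6%

Time: 570 minutes
Day: 1440 minutes
Percentage = (570/1440) × 100 ≈ 39.6%


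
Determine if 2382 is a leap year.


No

Rules: divisible by 4 AND (not by 100 OR by 400)
2382 ÷ 4 = 595 remainder 2 → not divisible by 4
Not divisible by 4 → not a leap year


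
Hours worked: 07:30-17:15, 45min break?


Total time = (17×60+15) - (7×60+30)
= 1035 - 450 = 585 min
Minus break: 585 - 45 = 540 min
= 9h 0m

9h 0m (540 minutes)


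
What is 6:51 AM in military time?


06:51

Input: 6:51 AM
AM hour stays: 6


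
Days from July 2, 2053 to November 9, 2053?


From July 2, 2053 to November 9, 2053
Rest of July 2053: 31 - 2 = 29
Full months: August 31, September 30, October 31
Days into November 2053: 9
Total = 29 + 31 + 30 + 31 + 9 = 130 days

130 days


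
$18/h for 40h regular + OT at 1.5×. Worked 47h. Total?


Regular: 40h × $18 = $720.00
Overtime: 47 - 40 = 7h
OT pay: 7h × $18 × 1.5 = $189.00
Total = $720.00 + $189.00 = $909.00

$909.00


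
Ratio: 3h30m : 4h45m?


Duration 1: 210 minutes
Duration 2: 285 minutes
Ratio = 210:285
GCD = 15
Simplified = 14:19
As a decimal: 14/19 ≈ 0.74

14:19 (0.74)


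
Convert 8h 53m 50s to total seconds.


Hours: 8 × 3600 = 28800
Minutes: 53 × 60 = 3180
Seconds: 50
Total = 28800 + 3180 + 50 = 32030

32030 seconds


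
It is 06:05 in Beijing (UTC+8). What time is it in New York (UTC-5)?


17:05 (previous day)

Time difference = UTC-5 - UTC+8 = -13 hours
New hour = (6 -13) mod 24
= -7 mod 24 = 17
Minutes unchanged → 17:05; -7 < 0 → previous day


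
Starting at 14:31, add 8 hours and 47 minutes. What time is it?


Start: 871 minutes from midnight
Add: 527 minutes
Total: 1398 minutes
Hours: 1398 ÷ 60 = 23 remainder 18

23:18


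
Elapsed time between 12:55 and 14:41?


End time in minutes: 14×60 + 41 = 881
Start time in minutes: 12×60 + 55 = 775
Difference = 881 - 775 = 106 minutes
= 1 hours 46 minutes

1h 46m


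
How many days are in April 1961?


30 days

Month: April (month 4)
April has 30 days


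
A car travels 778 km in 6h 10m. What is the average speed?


126.2 km/h

Distance: 778 km
Time: 6h 10m = 370 min = 370/60 = 37/6 hours
Speed = 778 ÷ (37/6) = 778 × 6 / 37 = 4668/37 ≈ 126.2 km/h


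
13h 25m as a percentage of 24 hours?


Total minutes: 13×60 + 25 = 805
Day = 24×60 = 1440 minutes
Fraction = 805/1440 ≈ 0.5590
As a percentage: 805/1440 × 100 ≈ 55.90%

0.5590 (55.90%)


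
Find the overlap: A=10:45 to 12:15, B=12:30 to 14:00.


0 minutes

Meeting A: 645-735 (in minutes from midnight)
Meeting B: 750-840
Overlap start = max(645, 750) = 750
Overlap end = min(735, 840) = 735
Overlap = max(0, 735 - 750) = 0 min


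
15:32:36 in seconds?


55956 seconds

Hours: 15 × 3600 = 54000
Minutes: 32 × 60 = 1920
Seconds: 36
Total = 54000 + 1920 + 36 = 55956


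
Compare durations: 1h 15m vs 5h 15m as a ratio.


Duration 1: 75 minutes
Duration 2: 315 minutes
Ratio = 75:315
GCD = 15
Simplified = 5:21
As a decimal: 5/21 ≈ 0.24

5:21 (0.24)


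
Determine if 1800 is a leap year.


Rules: divisible by 4 AND (not by 100 OR by 400)
1800 ÷ 4 = 450 exactly → divisible by 4
1800 ÷ 100 = 18 exactly → divisible by 100
1800 ÷ 400 = 4 remainder 200 → not divisible by 400
Divisible by 100 but not by 400 → not a leap year

No


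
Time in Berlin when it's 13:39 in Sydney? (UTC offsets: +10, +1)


04:39

Time difference = UTC+1 - UTC+10 = -9 hours
New hour = (13 -9) mod 24
= 4 mod 24 = 4
Minutes unchanged → 04:39


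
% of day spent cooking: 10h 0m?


Time: 600 minutes
Day: 1440 minutes
Percentage = (600/1440) × 100 ≈ 41.7%

41.7%


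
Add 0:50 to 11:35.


Start: 695 minutes from midnight
Add: 50 minutes
Total: 745 minutes
Hours: 745 ÷ 60 = 12 remainder 25

12:25


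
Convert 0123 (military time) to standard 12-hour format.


1:23 AM

Hour: 1
1 < 12 → AM


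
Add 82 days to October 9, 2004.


December 30, 2004

Start: October 9, 2004
Add 82 days
October 9 → November 1: 31 - 9 + 1 = 23 days (82 - 23 = 59 left)
November 1 → December 1: 30 - 1 + 1 = 30 days (59 - 30 = 29 left)
December 1 + 29 = December 30, 2004


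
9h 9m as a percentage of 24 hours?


Total minutes: 9×60 + 9 = 549
Day = 24×60 = 1440 minutes
Fraction = 549/1440 ≈ 0.3813
As a percentage: 549/1440 × 100 ≈ 38.13%

0.3813 (38.13%)


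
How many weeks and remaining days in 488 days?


Weeks: 488 ÷ 7 = 69 remainder 5

69 weeks 5 days


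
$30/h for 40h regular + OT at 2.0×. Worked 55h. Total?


$2100.00

Regular: 40h × $30 = $1200.00
Overtime: 55 - 40 = 15h
OT pay: 15h × $30 × 2.0 = $900.00
Total = $1200.00 + $900.00 = $2100.00


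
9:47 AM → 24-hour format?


09:47

Input: 9:47 AM
AM hour stays: 9


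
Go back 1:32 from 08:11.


Start: 491 minutes from midnight
Subtract: 92 minutes
Remaining: 491 - 92 = 399
Hours: 6, Minutes: 39

06:39


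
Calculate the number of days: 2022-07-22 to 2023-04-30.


From July 22, 2022 to April 30, 2023
Rest of July 2022: 31 - 22 = 9
Full months: August 31, September 30, October 31, November 30, December 31, January 31, February 2023 28, March 31
Days into April 2023: 30
Total = 9 + 31 + 30 + 31 + 30 + 31 + 31 + 28 + 31 + 30 = 282 days

282 days


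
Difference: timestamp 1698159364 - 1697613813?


Difference = 1698159364 - 1697613813 = 545551 seconds
In hours: 545551 / 3600 ≈ 151.5
In days: 545551 / 86400 ≈ 6.31

545551 seconds (151.5 hours / 6.31 days)


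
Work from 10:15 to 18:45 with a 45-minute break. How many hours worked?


Total time = (18×60+45) - (10×60+15)
= 1125 - 615 = 510 min
Minus break: 510 - 45 = 465 min
= 7h 45m

7h 45m (465 minutes)


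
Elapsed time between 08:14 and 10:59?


2h 45m

End time in minutes: 10×60 + 59 = 659
Start time in minutes: 8×60 + 14 = 494
Difference = 659 - 494 = 165 minutes
= 2 hours 45 minutes


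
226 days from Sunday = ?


Tuesday

Start: Sunday (index 6)
(6 + 226) mod 7
= 232 mod 7
= 1
Index 1 → Tuesday


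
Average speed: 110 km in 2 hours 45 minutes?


Distance: 110 km
Time: 2h 45m = 165 min = 165/60 = 11/4 hours
Speed = 110 ÷ (11/4) = 110 × 4 / 11 = 440/11 = 40.0 km/h

40.0 km/h


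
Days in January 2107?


Month: January (month 1)
January has 31 days

31 days


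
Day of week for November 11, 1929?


Monday

Zeller's congruence:
q=11, m=11, k=29, j=19
h = (11 + ⌊13×12/5⌋ + 29 + ⌊29/4⌋ + ⌊19/4⌋ - 2×19) mod 7
= (11 + 31 + 29 + 7 + 4 - 38) mod 7
= 44 mod 7 = 2
h=2 → Monday


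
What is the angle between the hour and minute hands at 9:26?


Hour hand = 9×30 + 26×0.5 = 283.0°
Minute hand = 26×6 = 156°
Difference = |283.0 - 156| = 127.0°

127.0°


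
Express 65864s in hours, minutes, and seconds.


Hours: 65864 ÷ 3600 = 18 remainder 1064
Minutes: 1064 ÷ 60 = 17 remainder 44
Seconds: 44

18h 17m 44s


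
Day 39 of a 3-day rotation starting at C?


Shift B

Shifts: A, B, C
Start: C (index 2)
Day 39: (2 + 39 - 1) mod 3
= 40 mod 3
= 1
Index 1 → shift B


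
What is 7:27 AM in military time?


07:27

Input: 7:27 AM
AM hour stays: 7


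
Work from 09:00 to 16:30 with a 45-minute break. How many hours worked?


Total time = (16×60+30) - (9×60+0)
= 990 - 540 = 450 min
Minus break: 450 - 45 = 405 min
= 6h 45m

6h 45m (405 minutes)


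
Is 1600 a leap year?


Yes

Rules: divisible by 4 AND (not by 100 OR by 400)
1600 ÷ 4 = 400 exactly → divisible by 4
1600 ÷ 100 = 16 exactly → divisible by 100
1600 ÷ 400 = 4 exactly → divisible by 400
Divisible by 400 → leap year


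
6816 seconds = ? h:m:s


1h 53m 36s

Hours: 6816 ÷ 3600 = 1 remainder 3216
Minutes: 3216 ÷ 60 = 53 remainder 36
Seconds: 36


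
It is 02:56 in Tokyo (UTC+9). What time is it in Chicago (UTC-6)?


Time difference = UTC-6 - UTC+9 = -15 hours
New hour = (2 -15) mod 24
= -13 mod 24 = 11
Minutes unchanged → 11:56; -13 < 0 → previous day

11:56 (previous day)


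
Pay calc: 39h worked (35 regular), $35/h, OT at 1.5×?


Regular: 35h × $35 = $1225.00
Overtime: 39 - 35 = 4h
OT pay: 4h × $35 × 1.5 = $210.00
Total = $1225.00 + $210.00 = $1435.00

$1435.00


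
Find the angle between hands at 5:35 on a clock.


Hour hand = 5×30 + 35×0.5 = 167.5°
Minute hand = 35×6 = 210°
Difference = |167.5 - 210| = 42.5°

42.5°


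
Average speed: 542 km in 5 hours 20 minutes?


101.6 km/h

Distance: 542 km
Time: 5h 20m = 320 min = 320/60 = 16/3 hours
Speed = 542 ÷ (16/3) = 542 × 3 / 16 = 1626/16 ≈ 101.6 km/h


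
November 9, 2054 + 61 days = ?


January 9, 2055

Start: November 9, 2054
Add 61 days
November 9 → December 1: 30 - 9 + 1 = 22 days (61 - 22 = 39 left)
December 1 → January 1: 31 - 1 + 1 = 31 days (39 - 31 = 8 left)
January 1 + 8 = January 9, 2055


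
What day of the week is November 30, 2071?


Zeller's congruence:
q=30, m=11, k=71, j=20
h = (30 + ⌊13×12/5⌋ + 71 + ⌊71/4⌋ + ⌊20/4⌋ - 2×20) mod 7
= (30 + 31 + 71 + 17 + 5 - 40) mod 7
= 114 mod 7 = 2
h=2 → Monday

Monday


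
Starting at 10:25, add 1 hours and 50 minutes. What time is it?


12:15

Start: 625 minutes from midnight
Add: 110 minutes
Total: 735 minutes
Hours: 735 ÷ 60 = 12 remainder 15


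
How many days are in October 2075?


Month: October (month 10)
October has 31 days

31 days


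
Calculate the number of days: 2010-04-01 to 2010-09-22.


174 days

From April 1, 2010 to September 22, 2010
Rest of April 2010: 30 - 1 = 29
Full months: May 31, June 30, July 31, August 31
Days into September 2010: 22
Total = 29 + 31 + 30 + 31 + 31 + 22 = 174 days


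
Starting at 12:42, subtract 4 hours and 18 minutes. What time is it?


08:24

Start: 762 minutes from midnight
Subtract: 258 minutes
Remaining: 762 - 258 = 504
Hours: 8, Minutes: 24


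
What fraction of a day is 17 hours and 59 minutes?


0.7493 (74.93%)

Total minutes: 17×60 + 59 = 1079
Day = 24×60 = 1440 minutes
Fraction = 1079/1440 ≈ 0.7493
As a percentage: 1079/1440 × 100 ≈ 74.93%


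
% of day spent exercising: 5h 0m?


20.8%

Time: 300 minutes
Day: 1440 minutes
Percentage = (300/1440) × 100 ≈ 20.8%


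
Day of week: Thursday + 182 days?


Thursday

Start: Thursday (index 3)
(3 + 182) mod 7
= 185 mod 7
= 3
Index 3 → Thursday


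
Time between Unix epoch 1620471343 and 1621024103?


Difference = 1621024103 - 1620471343 = 552760 seconds
In hours: 552760 / 3600 ≈ 153.5
In days: 552760 / 86400 ≈ 6.40

552760 seconds (153.5 hours / 6.40 days)


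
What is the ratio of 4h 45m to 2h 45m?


Duration 1: 285 minutes
Duration 2: 165 minutes
Ratio = 285:165
GCD = 15
Simplified = 19:11
As a decimal: 19/11 ≈ 1.73

19:11 (1.73)


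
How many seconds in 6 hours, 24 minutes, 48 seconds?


Hours: 6 × 3600 = 21600
Minutes: 24 × 60 = 1440
Seconds: 48
Total = 21600 + 1440 + 48 = 23088

23088 seconds


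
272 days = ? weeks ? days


Weeks: 272 ÷ 7 = 38 remainder 6

38 weeks 6 days


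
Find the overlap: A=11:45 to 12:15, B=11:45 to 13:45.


30 minutes

Meeting A: 705-735 (in minutes from midnight)
Meeting B: 705-825
Overlap start = max(705, 705) = 705
Overlap end = min(735, 825) = 735
Overlap = max(0, 735 - 705) = 30 min


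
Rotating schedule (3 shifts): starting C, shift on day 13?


Shift C

Shifts: A, B, C
Start: C (index 2)
Day 13: (2 + 13 - 1) mod 3
= 14 mod 3
= 2
Index 2 → shift C


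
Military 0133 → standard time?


Hour: 1
1 < 12 → AM

1:33 AM


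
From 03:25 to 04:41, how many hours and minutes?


1h 16m

End time in minutes: 4×60 + 41 = 281
Start time in minutes: 3×60 + 25 = 205
Difference = 281 - 205 = 76 minutes
= 1 hours 16 minutes


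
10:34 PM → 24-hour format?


22:34

Input: 10:34 PM
PM: 10 + 12 = 22


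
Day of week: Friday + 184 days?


Start: Friday (index 4)
(4 + 184) mod 7
= 188 mod 7
= 6
Index 6 → Sunday

Sunday


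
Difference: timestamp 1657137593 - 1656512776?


Difference = 1657137593 - 1656512776 = 624817 seconds
In hours: 624817 / 3600 ≈ 173.6
In days: 624817 / 86400 ≈ 7.23

624817 seconds (173.6 hours / 7.23 days)


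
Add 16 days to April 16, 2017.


Start: April 16, 2017
Add 16 days
April 16 → May 1: 30 - 16 + 1 = 15 days (16 - 15 = 1 left)
May 1 + 1 = May 2, 2017

May 2, 2017


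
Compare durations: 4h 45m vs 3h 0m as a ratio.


Duration 1: 285 minutes
Duration 2: 180 minutes
Ratio = 285:180
GCD = 15
Simplified = 19:12
As a decimal: 19/12 ≈ 1.58

19:12 (1.58)


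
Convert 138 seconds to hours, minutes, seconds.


Hours: 138 ÷ 3600 = 0 remainder 138
Minutes: 138 ÷ 60 = 2 remainder 18
Seconds: 18

0h 2m 18s


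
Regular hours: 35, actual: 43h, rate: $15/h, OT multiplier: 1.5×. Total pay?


$705.00

Regular: 35h × $15 = $525.00
Overtime: 43 - 35 = 8h
OT pay: 8h × $15 × 1.5 = $180.00
Total = $525.00 + $180.00 = $705.00


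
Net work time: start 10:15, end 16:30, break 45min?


5h 30m (330 minutes)

Total time = (16×60+30) - (10×60+15)
= 990 - 615 = 375 min
Minus break: 375 - 45 = 330 min
= 5h 30m


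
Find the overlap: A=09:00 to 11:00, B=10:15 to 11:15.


Meeting A: 540-660 (in minutes from midnight)
Meeting B: 615-675
Overlap start = max(540, 615) = 615
Overlap end = min(660, 675) = 660
Overlap = max(0, 660 - 615) = 45 min

45 minutes


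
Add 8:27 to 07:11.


Start: 431 minutes from midnight
Add: 507 minutes
Total: 938 minutes
Hours: 938 ÷ 60 = 15 remainder 38

15:38


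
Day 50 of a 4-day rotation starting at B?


Shift C

Shifts: A, B, C, D
Start: B (index 1)
Day 50: (1 + 50 - 1) mod 4
= 50 mod 4
= 2
Index 2 → shift C


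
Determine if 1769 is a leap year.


Rules: divisible by 4 AND (not by 100 OR by 400)
1769 ÷ 4 = 442 remainder 1 → not divisible by 4
Not divisible by 4 → not a leap year

No


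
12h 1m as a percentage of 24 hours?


Total minutes: 12×60 + 1 = 721
Day = 24×60 = 1440 minutes
Fraction = 721/1440 ≈ 0.5007
As a percentage: 721/1440 × 100 ≈ 50.07%

0.5007 (50.07%)


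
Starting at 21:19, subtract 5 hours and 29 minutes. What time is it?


15:50

Start: 1279 minutes from midnight
Subtract: 329 minutes
Remaining: 1279 - 329 = 950
Hours: 15, Minutes: 50


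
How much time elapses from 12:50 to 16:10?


End time in minutes: 16×60 + 10 = 970
Start time in minutes: 12×60 + 50 = 770
Difference = 970 - 770 = 200 minutes
= 3 hours 20 minutes

3h 20m


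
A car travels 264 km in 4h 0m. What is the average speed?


66.0 km/h

Distance: 264 km
Time: 4 hours
Speed = 264 / 4 = 66.0 km/h


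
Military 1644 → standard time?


4:44 PM

Hour: 16
16 - 12 = 4 → PM


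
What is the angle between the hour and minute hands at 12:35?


167.5°

Hour hand (12 ≡ 0 on the dial): 0×30 + 35×0.5 = 17.5°
Minute hand = 35×6 = 210°
Difference = |17.5 - 210| = 192.5°
Since > 180°: 360 - 192.5 = 167.5°


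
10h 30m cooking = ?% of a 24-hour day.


43.8%

Time: 630 minutes
Day: 1440 minutes
Percentage = (630/1440) × 100 ≈ 43.8%


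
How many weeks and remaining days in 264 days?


Weeks: 264 ÷ 7 = 37 remainder 5

37 weeks 5 days


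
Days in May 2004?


Month: May (month 5)
May has 31 days

31 days


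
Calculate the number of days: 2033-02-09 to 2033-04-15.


65 days

From February 9, 2033 to April 15, 2033
Rest of February 2033: 28 - 9 = 19
Full months: March 31
Days into April 2033: 15
Total = 19 + 31 + 15 = 65 days


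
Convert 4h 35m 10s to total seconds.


Hours: 4 × 3600 = 14400
Minutes: 35 × 60 = 2100
Seconds: 10
Total = 14400 + 2100 + 10 = 16510

16510 seconds


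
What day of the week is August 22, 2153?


Zeller's congruence:
q=22, m=8, k=53, j=21
h = (22 + ⌊13×9/5⌋ + 53 + ⌊53/4⌋ + ⌊21/4⌋ - 2×21) mod 7
= (22 + 23 + 53 + 13 + 5 - 42) mod 7
= 74 mod 7 = 4
h=4 → Wednesday

Wednesday


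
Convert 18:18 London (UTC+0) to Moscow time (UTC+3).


21:18

Time difference = UTC+3 - UTC+0 = +3 hours
New hour = (18 + 3) mod 24
= 21 mod 24 = 21
Minutes unchanged → 21:18


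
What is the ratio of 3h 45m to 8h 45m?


3:7 (0.43)

Duration 1: 225 minutes
Duration 2: 525 minutes
Ratio = 225:525
GCD = 75
Simplified = 3:7
As a decimal: 3/7 ≈ 0.43


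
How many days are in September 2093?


Month: September (month 9)
September has 30 days

30 days


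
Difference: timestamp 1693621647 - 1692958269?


Difference = 1693621647 - 1692958269 = 663378 seconds
In hours: 663378 / 3600 ≈ 184.3
In days: 663378 / 86400 ≈ 7.68

663378 seconds (184.3 hours / 7.68 days)


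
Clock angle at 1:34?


Hour hand = 1×30 + 34×0.5 = 47.0°
Minute hand = 34×6 = 204°
Difference = |47.0 - 204| = 157.0°

157.0°


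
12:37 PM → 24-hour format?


12:37

Input: 12:37 PM
12 PM → 12 (noon)


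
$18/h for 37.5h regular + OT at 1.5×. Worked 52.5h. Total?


Regular: 37.5h × $18 = $675.00
Overtime: 52.5 - 37.5 = 15.0h
OT pay: 15.0h × $18 × 1.5 = $405.00
Total = $675.00 + $405.00 = $1080.00

$1080.00


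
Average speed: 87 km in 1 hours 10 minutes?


74.6 km/h

Distance: 87 km
Time: 1h 10m = 70 min = 70/60 = 7/6 hours
Speed = 87 ÷ (7/6) = 87 × 6 / 7 = 522/7 ≈ 74.6 km/h


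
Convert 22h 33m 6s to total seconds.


Hours: 22 × 3600 = 79200
Minutes: 33 × 60 = 1980
Seconds: 6
Total = 79200 + 1980 + 6 = 81186

81186 seconds


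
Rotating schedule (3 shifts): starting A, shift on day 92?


Shifts: A, B, C
Start: A (index 0)
Day 92: (0 + 92 - 1) mod 3
= 91 mod 3
= 1
Index 1 → shift B

Shift B


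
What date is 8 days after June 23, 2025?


July 1, 2025

Start: June 23, 2025
Add 8 days
June 23 → July 1: 30 - 23 + 1 = 8 days (8 - 8 = 0 left)
Land exactly on July 1, 2025


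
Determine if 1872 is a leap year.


Rules: divisible by 4 AND (not by 100 OR by 400)
1872 ÷ 4 = 468 exactly → divisible by 4
1872 ÷ 100 = 18 remainder 72 → not divisible by 100
Divisible by 4 but not by 100 → leap year

Yes


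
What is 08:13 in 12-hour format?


8:13 AM

Hour: 8
8 < 12 → AM


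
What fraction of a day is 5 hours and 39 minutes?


0.2354 (23.54%)

Total minutes: 5×60 + 39 = 339
Day = 24×60 = 1440 minutes
Fraction = 339/1440 ≈ 0.2354
As a percentage: 339/1440 × 100 ≈ 23.54%


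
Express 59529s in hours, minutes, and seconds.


Hours: 59529 ÷ 3600 = 16 remainder 1929
Minutes: 1929 ÷ 60 = 32 remainder 9
Seconds: 9

16h 32m 9s


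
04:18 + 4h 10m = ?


Start: 258 minutes from midnight
Add: 250 minutes
Total: 508 minutes
Hours: 508 ÷ 60 = 8 remainder 28

08:28


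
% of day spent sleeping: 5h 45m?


24.0%

Time: 345 minutes
Day: 1440 minutes
Percentage = (345/1440) × 100 ≈ 24.0%


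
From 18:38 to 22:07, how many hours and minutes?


3h 29m

End time in minutes: 22×60 + 7 = 1327
Start time in minutes: 18×60 + 38 = 1118
Difference = 1327 - 1118 = 209 minutes
= 3 hours 29 minutes


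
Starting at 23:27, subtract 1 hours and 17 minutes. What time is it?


Start: 1407 minutes from midnight
Subtract: 77 minutes
Remaining: 1407 - 77 = 1330
Hours: 22, Minutes: 10

22:10


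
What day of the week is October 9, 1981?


Zeller's congruence:
q=9, m=10, k=81, j=19
h = (9 + ⌊13×11/5⌋ + 81 + ⌊81/4⌋ + ⌊19/4⌋ - 2×19) mod 7
= (9 + 28 + 81 + 20 + 4 - 38) mod 7
= 104 mod 7 = 6
h=6 → Friday

Friday


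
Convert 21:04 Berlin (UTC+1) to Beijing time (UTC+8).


04:04 (next day)

Time difference = UTC+8 - UTC+1 = +7 hours
New hour = (21 + 7) mod 24
= 28 mod 24 = 4
Minutes unchanged → 04:04; 28 ≥ 24 → next day


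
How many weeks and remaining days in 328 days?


Weeks: 328 ÷ 7 = 46 remainder 6

46 weeks 6 days


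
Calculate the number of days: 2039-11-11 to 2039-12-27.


46 days

From November 11, 2039 to December 27, 2039
Rest of November 2039: 30 - 11 = 19
Days into December 2039: 27
Total = 19 + 27 = 46 days


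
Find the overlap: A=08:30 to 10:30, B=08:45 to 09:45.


Meeting A: 510-630 (in minutes from midnight)
Meeting B: 525-585
Overlap start = max(510, 525) = 525
Overlap end = min(630, 585) = 585
Overlap = max(0, 585 - 525) = 60 min

60 minutes


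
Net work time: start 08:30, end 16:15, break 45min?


7h 0m (420 minutes)

Total time = (16×60+15) - (8×60+30)
= 975 - 510 = 465 min
Minus break: 465 - 45 = 420 min
= 7h 0m


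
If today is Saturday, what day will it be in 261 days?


Start: Saturday (index 5)
(5 + 261) mod 7
= 266 mod 7
= 0
Index 0 → Monday

Monday


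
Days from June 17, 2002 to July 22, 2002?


35 days

From June 17, 2002 to July 22, 2002
Rest of June 2002: 30 - 17 = 13
Days into July 2002: 22
Total = 13 + 22 = 35 days


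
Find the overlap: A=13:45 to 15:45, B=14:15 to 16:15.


Meeting A: 825-945 (in minutes from midnight)
Meeting B: 855-975
Overlap start = max(825, 855) = 855
Overlap end = min(945, 975) = 945
Overlap = max(0, 945 - 855) = 90 min

90 minutes


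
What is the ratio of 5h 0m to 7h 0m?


Duration 1: 300 minutes
Duration 2: 420 minutes
Ratio = 300:420
GCD = 60
Simplified = 5:7
As a decimal: 5/7 ≈ 0.71

5:7 (0.71)


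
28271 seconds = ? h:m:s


7h 51m 11s

Hours: 28271 ÷ 3600 = 7 remainder 3071
Minutes: 3071 ÷ 60 = 51 remainder 11
Seconds: 11


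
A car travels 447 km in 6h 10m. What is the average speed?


72.5 km/h

Distance: 447 km
Time: 6h 10m = 370 min = 370/60 = 37/6 hours
Speed = 447 ÷ (37/6) = 447 × 6 / 37 = 2682/37 ≈ 72.5 km/h


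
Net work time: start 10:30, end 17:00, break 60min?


5h 30m (330 minutes)

Total time = (17×60+0) - (10×60+30)
= 1020 - 630 = 390 min
Minus break: 390 - 60 = 330 min
= 5h 30m


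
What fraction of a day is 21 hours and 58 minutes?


Total minutes: 21×60 + 58 = 1318
Day = 24×60 = 1440 minutes
Fraction = 1318/1440 ≈ 0.9153
As a percentage: 1318/1440 × 100 ≈ 91.53%

0.9153 (91.53%)


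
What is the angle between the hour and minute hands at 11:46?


77.0°

Hour hand = 11×30 + 46×0.5 = 353.0°
Minute hand = 46×6 = 276°
Difference = |353.0 - 276| = 77.0°


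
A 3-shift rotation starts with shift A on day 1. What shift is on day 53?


Shifts: A, B, C
Start: A (index 0)
Day 53: (0 + 53 - 1) mod 3
= 52 mod 3
= 1
Index 1 → shift B

Shift B


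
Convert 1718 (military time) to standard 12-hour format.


Hour: 17
17 - 12 = 5 → PM

5:18 PM


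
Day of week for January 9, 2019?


Wednesday

Zeller's congruence:
q=9, m=13, k=18, j=20
h = (9 + ⌊13×14/5⌋ + 18 + ⌊18/4⌋ + ⌊20/4⌋ - 2×20) mod 7
= (9 + 36 + 18 + 4 + 5 - 40) mod 7
= 32 mod 7 = 4
h=4 → Wednesday


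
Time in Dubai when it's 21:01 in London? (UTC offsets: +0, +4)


Time difference = UTC+4 - UTC+0 = +4 hours
New hour = (21 + 4) mod 24
= 25 mod 24 = 1
Minutes unchanged → 01:01; 25 ≥ 24 → next day

01:01 (next day)


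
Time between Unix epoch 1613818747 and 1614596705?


777958 seconds (216.1 hours / 9.00 days)

Difference = 1614596705 - 1613818747 = 777958 seconds
In hours: 777958 / 3600 ≈ 216.1
In days: 777958 / 86400 ≈ 9.00


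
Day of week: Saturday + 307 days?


Friday

Start: Saturday (index 5)
(5 + 307) mod 7
= 312 mod 7
= 4
Index 4 → Friday


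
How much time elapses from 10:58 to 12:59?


2h 1m

End time in minutes: 12×60 + 59 = 779
Start time in minutes: 10×60 + 58 = 658
Difference = 779 - 658 = 121 minutes
= 2 hours 1 minutes


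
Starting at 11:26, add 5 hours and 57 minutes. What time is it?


17:23

Start: 686 minutes from midnight
Add: 357 minutes
Total: 1043 minutes
Hours: 1043 ÷ 60 = 17 remainder 23


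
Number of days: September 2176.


30 days

Month: September (month 9)
September has 30 days


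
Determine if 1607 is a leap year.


No

Rules: divisible by 4 AND (not by 100 OR by 400)
1607 ÷ 4 = 401 remainder 3 → not divisible by 4
Not divisible by 4 → not a leap year


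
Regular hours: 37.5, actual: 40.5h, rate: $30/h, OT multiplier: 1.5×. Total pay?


$1260.00

Regular: 37.5h × $30 = $1125.00
Overtime: 40.5 - 37.5 = 3.0h
OT pay: 3.0h × $30 × 1.5 = $135.00
Total = $1125.00 + $135.00 = $1260.00


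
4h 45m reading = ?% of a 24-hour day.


Time: 285 minutes
Day: 1440 minutes
Percentage = (285/1440) × 100 ≈ 19.8%

19.8%


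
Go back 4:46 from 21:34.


Start: 1294 minutes from midnight
Subtract: 286 minutes
Remaining: 1294 - 286 = 1008
Hours: 16, Minutes: 48

16:48


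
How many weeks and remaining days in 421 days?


60 weeks 1 days

Weeks: 421 ÷ 7 = 60 remainder 1


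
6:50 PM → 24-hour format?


Input: 6:50 PM
PM: 6 + 12 = 18

18:50


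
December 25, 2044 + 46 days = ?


February 9, 2045

Start: December 25, 2044
Add 46 days
December 25 → January 1: 31 - 25 + 1 = 7 days (46 - 7 = 39 left)
January 1 → February 1: 31 - 1 + 1 = 31 days (39 - 31 = 8 left)
February 1 + 8 = February 9, 2045


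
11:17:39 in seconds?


40659 seconds

Hours: 11 × 3600 = 39600
Minutes: 17 × 60 = 1020
Seconds: 39
Total = 39600 + 1020 + 39 = 40659


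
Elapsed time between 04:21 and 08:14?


3h 53m

End time in minutes: 8×60 + 14 = 494
Start time in minutes: 4×60 + 21 = 261
Difference = 494 - 261 = 233 minutes
= 3 hours 53 minutes


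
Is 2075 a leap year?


Rules: divisible by 4 AND (not by 100 OR by 400)
2075 ÷ 4 = 518 remainder 3 → not divisible by 4
Not divisible by 4 → not a leap year

No


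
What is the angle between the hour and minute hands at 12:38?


151.0°

Hour hand (12 ≡ 0 on the dial): 0×30 + 38×0.5 = 19.0°
Minute hand = 38×6 = 228°
Difference = |19.0 - 228| = 209.0°
Since > 180°: 360 - 209.0 = 151.0°


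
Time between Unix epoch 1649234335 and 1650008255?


773920 seconds (215.0 hours / 8.96 days)

Difference = 1650008255 - 1649234335 = 773920 seconds
In hours: 773920 / 3600 ≈ 215.0
In days: 773920 / 86400 ≈ 8.96


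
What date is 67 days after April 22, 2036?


June 28, 2036

Start: April 22, 2036
Add 67 days
April 22 → May 1: 30 - 22 + 1 = 9 days (67 - 9 = 58 left)
May 1 → June 1: 31 - 1 + 1 = 31 days (58 - 31 = 27 left)
June 1 + 27 = June 28, 2036


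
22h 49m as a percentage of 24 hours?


Total minutes: 22×60 + 49 = 1369
Day = 24×60 = 1440 minutes
Fraction = 1369/1440 ≈ 0.9507
As a percentage: 1369/1440 × 100 ≈ 95.07%

0.9507 (95.07%)


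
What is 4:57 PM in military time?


16:57

Input: 4:57 PM
PM: 4 + 12 = 16


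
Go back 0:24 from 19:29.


Start: 1169 minutes from midnight
Subtract: 24 minutes
Remaining: 1169 - 24 = 1145
Hours: 19, Minutes: 5

19:05


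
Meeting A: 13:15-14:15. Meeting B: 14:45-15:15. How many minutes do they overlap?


Meeting A: 795-855 (in minutes from midnight)
Meeting B: 885-915
Overlap start = max(795, 885) = 885
Overlap end = min(855, 915) = 855
Overlap = max(0, 855 - 885) = 0 min

0 minutes


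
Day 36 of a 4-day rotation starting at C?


Shifts: A, B, C, D
Start: C (index 2)
Day 36: (2 + 36 - 1) mod 4
= 37 mod 4
= 1
Index 1 → shift B

Shift B


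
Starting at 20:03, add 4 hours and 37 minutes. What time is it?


Start: 1203 minutes from midnight
Add: 277 minutes
Total: 1480 minutes
Hours: 1480 ÷ 60 = 24 remainder 40
24 ≥ 24 → 24 - 24 = 0 (next day)

00:40 (next day)


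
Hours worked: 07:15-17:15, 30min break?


Total time = (17×60+15) - (7×60+15)
= 1035 - 435 = 600 min
Minus break: 600 - 30 = 570 min
= 9h 30m

9h 30m (570 minutes)


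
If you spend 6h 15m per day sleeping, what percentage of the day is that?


26.0%

Time: 375 minutes
Day: 1440 minutes
Percentage = (375/1440) × 100 ≈ 26.0%


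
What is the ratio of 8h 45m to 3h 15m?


35:13 (2.69)

Duration 1: 525 minutes
Duration 2: 195 minutes
Ratio = 525:195
GCD = 15
Simplified = 35:13
As a decimal: 35/13 ≈ 2.69


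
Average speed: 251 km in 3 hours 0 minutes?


Distance: 251 km
Time: 3 hours
Speed = 251 / 3 ≈ 83.7 km/h

83.7 km/h


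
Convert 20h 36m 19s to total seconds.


Hours: 20 × 3600 = 72000
Minutes: 36 × 60 = 2160
Seconds: 19
Total = 72000 + 2160 + 19 = 74179

74179 seconds


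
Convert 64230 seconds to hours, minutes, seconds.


17h 50m 30s

Hours: 64230 ÷ 3600 = 17 remainder 3030
Minutes: 3030 ÷ 60 = 50 remainder 30
Seconds: 30


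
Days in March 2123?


Month: March (month 3)
March has 31 days

31 days


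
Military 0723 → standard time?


Hour: 7
7 < 12 → AM

7:23 AM


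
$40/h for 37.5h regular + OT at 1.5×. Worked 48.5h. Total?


$2160.00

Regular: 37.5h × $40 = $1500.00
Overtime: 48.5 - 37.5 = 11.0h
OT pay: 11.0h × $40 × 1.5 = $660.00
Total = $1500.00 + $660.00 = $2160.00


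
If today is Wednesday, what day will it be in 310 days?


Start: Wednesday (index 2)
(2 + 310) mod 7
= 312 mod 7
= 4
Index 4 → Friday

Friday


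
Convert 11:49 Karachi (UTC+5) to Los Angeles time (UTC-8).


Time difference = UTC-8 - UTC+5 = -13 hours
New hour = (11 -13) mod 24
= -2 mod 24 = 22
Minutes unchanged → 22:49; -2 < 0 → previous day

22:49 (previous day)


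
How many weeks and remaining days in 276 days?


39 weeks 3 days

Weeks: 276 ÷ 7 = 39 remainder 3


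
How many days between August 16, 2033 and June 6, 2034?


294 days

From August 16, 2033 to June 6, 2034
Rest of August 2033: 31 - 16 = 15
Full months: September 30, October 31, November 30, December 31, January 31, February 2034 28, March 31, April 30, May 31
Days into June 2034: 6
Total = 15 + 30 + 31 + 30 + 31 + 31 + 28 + 31 + 30 + 31 + 6 = 294 days


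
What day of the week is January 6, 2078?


Zeller's congruence:
q=6, m=13, k=77, j=20
h = (6 + ⌊13×14/5⌋ + 77 + ⌊77/4⌋ + ⌊20/4⌋ - 2×20) mod 7
= (6 + 36 + 77 + 19 + 5 - 40) mod 7
= 103 mod 7 = 5
h=5 → Thursday

Thursday


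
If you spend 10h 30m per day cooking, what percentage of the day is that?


43.8%

Time: 630 minutes
Day: 1440 minutes
Percentage = (630/1440) × 100 ≈ 43.8%


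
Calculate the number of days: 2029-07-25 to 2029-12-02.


130 days

From July 25, 2029 to December 2, 2029
Rest of July 2029: 31 - 25 = 6
Full months: August 31, September 30, October 31, November 30
Days into December 2029: 2
Total = 6 + 31 + 30 + 31 + 30 + 2 = 130 days


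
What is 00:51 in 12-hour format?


12:51 AM

Hour: 0
0 → 12 AM (midnight)


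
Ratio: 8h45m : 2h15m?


35:9 (3.89)

Duration 1: 525 minutes
Duration 2: 135 minutes
Ratio = 525:135
GCD = 15
Simplified = 35:9
As a decimal: 35/9 ≈ 3.89


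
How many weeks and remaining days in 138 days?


19 weeks 5 days

Weeks: 138 ÷ 7 = 19 remainder 5


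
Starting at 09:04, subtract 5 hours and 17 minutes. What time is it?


Start: 544 minutes from midnight
Subtract: 317 minutes
Remaining: 544 - 317 = 227
Hours: 3, Minutes: 47

03:47


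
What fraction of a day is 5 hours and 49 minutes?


0.2424 (24.24%)

Total minutes: 5×60 + 49 = 349
Day = 24×60 = 1440 minutes
Fraction = 349/1440 ≈ 0.2424
As a percentage: 349/1440 × 100 ≈ 24.24%


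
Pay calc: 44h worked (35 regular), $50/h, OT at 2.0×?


$2650.00

Regular: 35h × $50 = $1750.00
Overtime: 44 - 35 = 9h
OT pay: 9h × $50 × 2.0 = $900.00
Total = $1750.00 + $900.00 = $2650.00


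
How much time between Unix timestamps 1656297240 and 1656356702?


Difference = 1656356702 - 1656297240 = 59462 seconds
In hours: 59462 / 3600 ≈ 16.5
In days: 59462 / 86400 ≈ 0.69

59462 seconds (16.5 hours / 0.69 days)


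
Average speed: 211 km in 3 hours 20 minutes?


Distance: 211 km
Time: 3h 20m = 200 min = 200/60 = 10/3 hours
Speed = 211 ÷ (10/3) = 211 × 3 / 10 = 633/10 = 63.3 km/h

63.3 km/h


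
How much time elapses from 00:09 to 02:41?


2h 32m

End time in minutes: 2×60 + 41 = 161
Start time in minutes: 0×60 + 9 = 9
Difference = 161 - 9 = 152 minutes
= 2 hours 32 minutes


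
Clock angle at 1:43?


Hour hand = 1×30 + 43×0.5 = 51.5°
Minute hand = 43×6 = 258°
Difference = |51.5 - 258| = 206.5°
Since > 180°: 360 - 206.5 = 153.5°

153.5°


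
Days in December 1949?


Month: December (month 12)
December has 31 days

31 days


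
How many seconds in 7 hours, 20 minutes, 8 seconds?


26408 seconds

Hours: 7 × 3600 = 25200
Minutes: 20 × 60 = 1200
Seconds: 8
Total = 25200 + 1200 + 8 = 26408


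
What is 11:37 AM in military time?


Input: 11:37 AM
AM hour stays: 11

11:37


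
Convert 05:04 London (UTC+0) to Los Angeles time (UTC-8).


21:04 (previous day)

Time difference = UTC-8 - UTC+0 = -8 hours
New hour = (5 -8) mod 24
= -3 mod 24 = 21
Minutes unchanged → 21:04; -3 < 0 → previous day


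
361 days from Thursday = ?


Start: Thursday (index 3)
(3 + 361) mod 7
= 364 mod 7
= 0
Index 0 → Monday

Monday


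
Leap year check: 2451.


No

Rules: divisible by 4 AND (not by 100 OR by 400)
2451 ÷ 4 = 612 remainder 3 → not divisible by 4
Not divisible by 4 → not a leap year


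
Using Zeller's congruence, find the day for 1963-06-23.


Sunday

Zeller's congruence:
q=23, m=6, k=63, j=19
h = (23 + ⌊13×7/5⌋ + 63 + ⌊63/4⌋ + ⌊19/4⌋ - 2×19) mod 7
= (23 + 18 + 63 + 15 + 4 - 38) mod 7
= 85 mod 7 = 1
h=1 → Sunday


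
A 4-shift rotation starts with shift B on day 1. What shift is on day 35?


Shift D

Shifts: A, B, C, D
Start: B (index 1)
Day 35: (1 + 35 - 1) mod 4
= 35 mod 4
= 3
Index 3 → shift D


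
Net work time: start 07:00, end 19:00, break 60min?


11h 0m (660 minutes)

Total time = (19×60+0) - (7×60+0)
= 1140 - 420 = 720 min
Minus break: 720 - 60 = 660 min
= 11h 0m


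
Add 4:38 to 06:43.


11:21

Start: 403 minutes from midnight
Add: 278 minutes
Total: 681 minutes
Hours: 681 ÷ 60 = 11 remainder 21


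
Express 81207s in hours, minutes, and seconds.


Hours: 81207 ÷ 3600 = 22 remainder 2007
Minutes: 2007 ÷ 60 = 33 remainder 27
Seconds: 27

22h 33m 27s


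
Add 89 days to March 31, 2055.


Start: March 31, 2055
Add 89 days
March 31 → April 1: 31 - 31 + 1 = 1 days (89 - 1 = 88 left)
April 1 → May 1: 30 - 1 + 1 = 30 days (88 - 30 = 58 left)
May 1 → June 1: 31 - 1 + 1 = 31 days (58 - 31 = 27 left)
June 1 + 27 = June 28, 2055

June 28, 2055


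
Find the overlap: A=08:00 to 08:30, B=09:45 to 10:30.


Meeting A: 480-510 (in minutes from midnight)
Meeting B: 585-630
Overlap start = max(480, 585) = 585
Overlap end = min(510, 630) = 510
Overlap = max(0, 510 - 585) = 0 min

0 minutes


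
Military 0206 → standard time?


2:06 AM

Hour: 2
2 < 12 → AM


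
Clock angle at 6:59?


144.5°

Hour hand = 6×30 + 59×0.5 = 209.5°
Minute hand = 59×6 = 354°
Difference = |209.5 - 354| = 144.5°
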